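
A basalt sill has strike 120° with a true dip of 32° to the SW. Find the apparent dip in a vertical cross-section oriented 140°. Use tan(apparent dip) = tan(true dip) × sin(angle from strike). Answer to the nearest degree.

The strike is 120° and the section trends 140°; the acute angle between them is β = 20°.
tan(apparent dip) = tan 32° · sin 20° = 0.2137
α = arctan(0.2137) = 12.06°

12°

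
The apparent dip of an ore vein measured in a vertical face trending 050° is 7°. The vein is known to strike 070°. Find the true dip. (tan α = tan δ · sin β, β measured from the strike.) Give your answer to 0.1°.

19.7°

The section is 20° from the strike.
tan(true dip) = tan 7° / sin 20° = 0.3590
δ = arctan(0.3590) = 19.75°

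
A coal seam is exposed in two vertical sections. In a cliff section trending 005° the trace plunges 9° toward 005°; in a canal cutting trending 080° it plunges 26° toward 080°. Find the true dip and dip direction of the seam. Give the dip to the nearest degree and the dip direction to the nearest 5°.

Each apparent-dip line lies in the plane. As unit vectors (x east, y north, z up), v₁ plunges 9°→005° and v₂ plunges 26°→080°.
The plane normal is n = v₁ × v₂ ∝ (0.407, 0.101, 0.857).
tan δ = √(n_x²+n_y²)/n_z = 0.419/0.857, so δ = 26.1°.
The horizontal component of n points toward azimuth atan2(n_x, n_y) = 76°, the dip direction.

true dip 26°, dip direction 075°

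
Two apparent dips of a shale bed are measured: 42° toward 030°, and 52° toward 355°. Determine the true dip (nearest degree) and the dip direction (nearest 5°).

true dip 53°, dip direction 345°

Represent each trace as a vector plunging at its apparent dip toward its trend (east-north-up frame): v₁ = (0.372, 0.644, -0.669), v₂ = (-0.054, 0.613, -0.788).
The plane normal is n = v₁ × v₂ ∝ (-0.097, 0.329, 0.262).
tan δ = √(n_x²+n_y²)/n_z = 0.343/0.262, so δ = 52.6°.
The horizontal component of n points toward azimuth atan2(n_x, n_y) = 344°, the dip direction.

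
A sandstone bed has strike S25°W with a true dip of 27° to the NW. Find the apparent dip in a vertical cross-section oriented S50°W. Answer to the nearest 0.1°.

Angle between strike (S25°W) and section (S50°W): β = 25°.
tan α = tan 27° × sin 25° = 0.5095 × 0.4226 = 0.2153
apparent dip = arctan 0.2153 = 12.15°

12.2°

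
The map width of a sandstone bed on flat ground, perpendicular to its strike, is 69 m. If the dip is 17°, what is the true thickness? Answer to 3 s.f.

20.2 m

True thickness t = w · sin(dip) = 69 × sin 17°
t = 69 × 0.2924 = 20.174 m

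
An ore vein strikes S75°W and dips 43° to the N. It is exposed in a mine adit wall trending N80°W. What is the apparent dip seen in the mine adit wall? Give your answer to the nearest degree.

Angle between strike (S75°W) and section (N80°W): β = 25°.
tan α = tan 43° × sin 25° = 0.9325 × 0.4226 = 0.3941
apparent dip = arctan 0.3941 = 21.51°

22°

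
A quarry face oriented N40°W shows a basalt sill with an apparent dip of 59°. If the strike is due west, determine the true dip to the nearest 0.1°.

The section is 50° from the strike.
tan δ = tan α / sin β = tan 59° / sin 50° = 1.6643 / 0.7660 = 2.1726
δ = arctan(2.1726) = 65.28°

65.3°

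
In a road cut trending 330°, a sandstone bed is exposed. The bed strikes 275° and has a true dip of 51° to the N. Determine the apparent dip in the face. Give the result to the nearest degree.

45°

The strike is 275° and the section trends 330°; the acute angle between them is β = 55°.
tan α = tan 51° × sin 55° = 1.2349 × 0.8192 = 1.0116
α = arctan(1.0116) = 45.33°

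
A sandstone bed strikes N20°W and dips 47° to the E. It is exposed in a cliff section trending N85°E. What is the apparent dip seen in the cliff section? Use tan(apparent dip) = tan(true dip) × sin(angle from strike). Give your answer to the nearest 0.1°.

The strike is N20°W and the section trends N85°E; the acute angle between them is β = 75°.
tan α = tan 47° × sin 75° = 1.0724 × 0.9659 = 1.0358
α = arctan(1.0358) = 46.01°

46.0°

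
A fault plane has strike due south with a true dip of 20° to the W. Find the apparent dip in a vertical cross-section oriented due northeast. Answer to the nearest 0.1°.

The section lies 45° from the strike.
tan(apparent dip) = tan 20° · sin 45° = 0.2574
apparent dip = arctan 0.2574 = 14.43°

14.4°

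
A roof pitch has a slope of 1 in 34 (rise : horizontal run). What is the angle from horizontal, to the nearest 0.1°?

1.7°

tan θ = 1/34 = 0.0294
θ = arctan(0.0294) = 1.68°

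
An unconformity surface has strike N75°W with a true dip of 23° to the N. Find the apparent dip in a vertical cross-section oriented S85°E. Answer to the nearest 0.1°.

4.2°

Angle between strike (N75°W) and section (S85°E): β = 10°.
tan α = tan 23° × sin 10° = 0.4245 × 0.1736 = 0.0737
α = arctan(0.0737) = 4.22°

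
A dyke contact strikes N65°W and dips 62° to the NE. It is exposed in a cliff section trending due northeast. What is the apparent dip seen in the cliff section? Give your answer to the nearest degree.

60°

Angle between strike (N65°W) and section (due northeast): β = 70°.
tan α = tan 62° × sin 70° = 1.8807 × 0.9397 = 1.7673
apparent dip = arctan 1.7673 = 60.50°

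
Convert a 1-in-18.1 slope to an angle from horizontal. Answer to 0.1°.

3.2°

tan θ = 1/18.1 = 0.0552
θ = arctan(0.0552) = 3.16°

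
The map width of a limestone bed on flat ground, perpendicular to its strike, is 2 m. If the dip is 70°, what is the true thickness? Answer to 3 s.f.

True thickness t = w · sin(dip) = 2 × sin 70°
t = 2 × 0.9397 = 1.879 m

1.88 m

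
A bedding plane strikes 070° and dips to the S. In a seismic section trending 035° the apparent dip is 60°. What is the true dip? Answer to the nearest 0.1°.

β = acute angle between strike 070° and section 035° = 35°.
tan δ = tan α / sin β = tan 60° / sin 35° = 1.7321 / 0.5736 = 3.0197
true dip = arctan 3.0197 = 71.68°

71.7°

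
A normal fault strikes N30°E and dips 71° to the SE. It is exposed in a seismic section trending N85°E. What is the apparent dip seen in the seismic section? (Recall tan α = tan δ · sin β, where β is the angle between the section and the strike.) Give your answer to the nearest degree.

67°

The section lies 55° from the strike.
tan(apparent dip) = tan 71° · sin 55° = 2.3790
α = arctan(2.3790) = 67.20°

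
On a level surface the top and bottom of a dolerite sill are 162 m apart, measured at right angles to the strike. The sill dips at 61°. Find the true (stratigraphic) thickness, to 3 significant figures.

True thickness t = w · sin(dip) = 162 × sin 61°
t = 162 × 0.8746 = 141.688 m

142 m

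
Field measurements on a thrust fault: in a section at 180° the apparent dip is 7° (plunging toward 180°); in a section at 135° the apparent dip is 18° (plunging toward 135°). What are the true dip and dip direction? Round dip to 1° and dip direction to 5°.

Represent each trace as a vector plunging at its apparent dip toward its trend (east-north-up frame): v₁ = (0.000, -0.993, -0.122), v₂ = (0.672, -0.672, -0.309).
Cross product v₁ × v₂ gives the pole to the plane: n ∝ (0.225, -0.082, 0.667).
True dip = arccos(n_z / |n|) = arccos(0.9414) = 19.7°.
Dip direction = atan2(0.225, -0.082) = 110° (azimuth of n's horizontal projection).

true dip 20°, dip direction 110°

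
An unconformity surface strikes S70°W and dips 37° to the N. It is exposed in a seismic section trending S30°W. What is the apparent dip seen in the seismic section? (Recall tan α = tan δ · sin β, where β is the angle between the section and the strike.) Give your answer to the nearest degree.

The section lies 40° from the strike.
tan(apparent dip) = tan 37° · sin 40° = 0.4844
apparent dip = arctan 0.4844 = 25.84°

26°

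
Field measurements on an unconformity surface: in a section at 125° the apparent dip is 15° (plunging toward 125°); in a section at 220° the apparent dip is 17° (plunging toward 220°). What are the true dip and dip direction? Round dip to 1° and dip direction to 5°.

true dip 23°, dip direction 175°

Each apparent-dip line lies in the plane. As unit vectors (x east, y north, z up), v₁ plunges 15°→125° and v₂ plunges 17°→220°.
n = v₁ × v₂ = (0.028, -0.390, 0.920) (taken with n_z > 0).
Dip δ = arctan(|n_h|/n_z) = arctan(0.391/0.920) = 23.0°.
The horizontal component of n points toward azimuth atan2(n_x, n_y) = 176°, the dip direction.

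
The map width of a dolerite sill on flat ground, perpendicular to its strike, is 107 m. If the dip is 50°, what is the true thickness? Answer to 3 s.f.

82.0 m

True thickness t = w · sin(dip) = 107 × sin 50°
t = 107 × 0.7660 = 81.967 m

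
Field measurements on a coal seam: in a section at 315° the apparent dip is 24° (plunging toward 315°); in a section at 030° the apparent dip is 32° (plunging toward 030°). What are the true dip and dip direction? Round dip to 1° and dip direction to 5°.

The two traces are lines in the plane: v₁ = (sin 315°·cos 24°, cos 315°·cos 24°, −sin 24°), v₂ = (sin 30°·cos 32°, cos 30°·cos 32°, −sin 32°).
n = v₁ × v₂ = (0.044, 0.515, 0.748) (taken with n_z > 0).
tan δ = √(n_x²+n_y²)/n_z = 0.517/0.748, so δ = 34.6°.
Dip direction = azimuth of (n_x, n_y) = atan2(0.044, 0.515) = 5°.

true dip 35°, dip direction 005°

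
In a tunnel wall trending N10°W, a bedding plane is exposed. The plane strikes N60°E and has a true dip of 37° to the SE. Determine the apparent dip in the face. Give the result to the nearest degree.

The section lies 70° from the strike.
tan α = tan 37° × sin 70° = 0.7536 × 0.9397 = 0.7081
apparent dip = arctan 0.7081 = 35.30°

35°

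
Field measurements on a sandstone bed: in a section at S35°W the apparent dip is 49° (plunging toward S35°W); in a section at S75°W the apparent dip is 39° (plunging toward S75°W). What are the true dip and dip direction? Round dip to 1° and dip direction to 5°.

true dip 49°, dip direction 210°

Each apparent-dip line lies in the plane. As unit vectors (x east, y north, z up), v₁ plunges 49°→S35°W and v₂ plunges 39°→S75°W.
The plane normal is n = v₁ × v₂ ∝ (-0.186, -0.330, 0.328).
Dip δ = arctan(|n_h|/n_z) = arctan(0.379/0.328) = 49.1°.
The horizontal component of n points toward azimuth atan2(n_x, n_y) = 209°, the dip direction.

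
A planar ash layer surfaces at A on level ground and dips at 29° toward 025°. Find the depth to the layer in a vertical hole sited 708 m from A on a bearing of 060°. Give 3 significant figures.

321 m

The hole lies 35° from the dip direction, so the down-dip offset is 708 × cos 35° = 579.96 m.
Depth = down-dip offset × tan(dip) = 579.96 × tan 29° = 579.96 × 0.5543
Depth = 321.48 m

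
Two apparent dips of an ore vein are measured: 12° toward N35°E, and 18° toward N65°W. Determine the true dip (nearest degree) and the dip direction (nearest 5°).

true dip 23°, dip direction 335°

Each apparent-dip line lies in the plane. As unit vectors (x east, y north, z up), v₁ plunges 12°→N35°E and v₂ plunges 18°→N65°W.
n = v₁ × v₂ = (-0.164, 0.353, 0.916) (taken with n_z > 0).
True dip = arccos(n_z / |n|) = arccos(0.9205) = 23.0°.
The horizontal component of n points toward azimuth atan2(n_x, n_y) = 335°, the dip direction.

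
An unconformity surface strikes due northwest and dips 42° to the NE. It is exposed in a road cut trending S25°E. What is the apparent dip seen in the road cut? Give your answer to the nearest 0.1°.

Angle between strike (due northwest) and section (S25°E): β = 20°.
tan α = tan 42° × sin 20° = 0.9004 × 0.3420 = 0.3080
α = arctan(0.3080) = 17.12°

17.1°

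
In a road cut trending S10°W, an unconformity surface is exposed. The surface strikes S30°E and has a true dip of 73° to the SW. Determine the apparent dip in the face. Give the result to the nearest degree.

65°

Angle between strike (S30°E) and section (S10°W): β = 40°.
tan(apparent dip) = tan 73° · sin 40° = 2.1025
apparent dip = arctan 2.1025 = 64.56°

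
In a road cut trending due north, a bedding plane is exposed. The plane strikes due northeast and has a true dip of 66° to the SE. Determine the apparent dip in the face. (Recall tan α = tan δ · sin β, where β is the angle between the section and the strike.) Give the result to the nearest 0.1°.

The section lies 45° from the strike.
tan(apparent dip) = tan 66° · sin 45° = 1.5882
α = arctan(1.5882) = 57.80°

57.8°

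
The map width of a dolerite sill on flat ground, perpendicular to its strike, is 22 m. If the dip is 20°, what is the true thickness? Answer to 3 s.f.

True thickness t = w · sin(dip) = 22 × sin 20°
t = 22 × 0.3420 = 7.524 m

7.52 m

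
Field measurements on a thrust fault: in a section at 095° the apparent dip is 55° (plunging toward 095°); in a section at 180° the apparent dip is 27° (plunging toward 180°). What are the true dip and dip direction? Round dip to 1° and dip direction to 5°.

Represent each trace as a vector plunging at its apparent dip toward its trend (east-north-up frame): v₁ = (0.571, -0.050, -0.819), v₂ = (0.000, -0.891, -0.454).
Cross product v₁ × v₂ gives the pole to the plane: n ∝ (0.707, -0.259, 0.509).
tan δ = √(n_x²+n_y²)/n_z = 0.753/0.509, so δ = 55.9°.
Dip direction = azimuth of (n_x, n_y) = atan2(0.707, -0.259) = 110°.

true dip 56°, dip direction 110°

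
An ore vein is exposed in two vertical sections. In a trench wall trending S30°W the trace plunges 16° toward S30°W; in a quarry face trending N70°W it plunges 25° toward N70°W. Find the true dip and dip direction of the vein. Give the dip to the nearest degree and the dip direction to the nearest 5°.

Each apparent-dip line lies in the plane. As unit vectors (x east, y north, z up), v₁ plunges 16°→S30°W and v₂ plunges 25°→N70°W.
The plane normal is n = v₁ × v₂ ∝ (-0.437, -0.032, 0.858).
True dip = arccos(n_z / |n|) = arccos(0.8905) = 27.1°.
Dip direction = atan2(-0.437, -0.032) = 266° (azimuth of n's horizontal projection).

true dip 27°, dip direction 265°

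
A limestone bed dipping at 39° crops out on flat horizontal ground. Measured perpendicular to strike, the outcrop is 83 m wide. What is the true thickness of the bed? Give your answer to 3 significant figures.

True thickness t = w · sin(dip) = 83 × sin 39°
t = 83 × 0.6293 = 52.234 m

52.2 m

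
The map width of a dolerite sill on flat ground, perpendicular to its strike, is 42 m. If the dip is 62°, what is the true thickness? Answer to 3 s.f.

True thickness t = w · sin(dip) = 42 × sin 62°
t = 42 × 0.8829 = 37.084 m

37.1 m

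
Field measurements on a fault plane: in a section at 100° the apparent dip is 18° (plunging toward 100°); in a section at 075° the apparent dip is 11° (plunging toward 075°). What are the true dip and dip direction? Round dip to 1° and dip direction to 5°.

true dip 22°, dip direction 135°

The two traces are lines in the plane: v₁ = (sin 100°·cos 18°, cos 100°·cos 18°, −sin 18°), v₂ = (sin 75°·cos 11°, cos 75°·cos 11°, −sin 11°).
Cross product v₁ × v₂ gives the pole to the plane: n ∝ (0.110, -0.114, 0.395).
Dip δ = arctan(|n_h|/n_z) = arctan(0.159/0.395) = 21.9°.
Dip direction = azimuth of (n_x, n_y) = atan2(0.110, -0.114) = 136°.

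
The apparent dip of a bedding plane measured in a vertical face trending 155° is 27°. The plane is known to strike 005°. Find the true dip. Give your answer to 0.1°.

45.5°

β = acute angle between strike 005° and section 155° = 30°.
tan(true dip) = tan 27° / sin 30° = 1.0191
true dip = arctan 1.0191 = 45.54°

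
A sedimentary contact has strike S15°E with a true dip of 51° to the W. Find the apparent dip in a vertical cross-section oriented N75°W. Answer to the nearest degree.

The strike is S15°E and the section trends N75°W; the acute angle between them is β = 60°.
tan α = tan 51° × sin 60° = 1.2349 × 0.8660 = 1.0695
α = arctan(1.0695) = 46.92°

47°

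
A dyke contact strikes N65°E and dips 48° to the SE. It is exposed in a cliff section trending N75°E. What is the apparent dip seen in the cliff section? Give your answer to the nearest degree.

The section lies 10° from the strike.
tan α = tan 48° × sin 10° = 1.1106 × 0.1736 = 0.1929
α = arctan(0.1929) = 10.92°

11°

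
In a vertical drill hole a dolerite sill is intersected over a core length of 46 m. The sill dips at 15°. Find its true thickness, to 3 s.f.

True thickness t = h · cos(dip) = 46 × cos 15°
t = 46 × 0.9659 = 44.433 m

44.4 m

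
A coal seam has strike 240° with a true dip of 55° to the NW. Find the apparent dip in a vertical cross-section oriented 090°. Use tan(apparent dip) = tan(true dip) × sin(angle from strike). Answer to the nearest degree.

Angle between strike (240°) and section (090°): β = 30°.
tan(apparent dip) = tan 55° · sin 30° = 0.7141
apparent dip = arctan 0.7141 = 35.53°

36°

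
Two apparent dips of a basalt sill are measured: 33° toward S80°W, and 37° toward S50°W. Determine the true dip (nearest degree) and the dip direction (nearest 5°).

The two traces are lines in the plane: v₁ = (sin 260°·cos 33°, cos 260°·cos 33°, −sin 33°), v₂ = (sin 230°·cos 37°, cos 230°·cos 37°, −sin 37°).
Cross product v₁ × v₂ gives the pole to the plane: n ∝ (-0.192, -0.164, 0.335).
True dip = arccos(n_z / |n|) = arccos(0.7986) = 37.0°.
Dip direction = atan2(-0.192, -0.164) = 230° (azimuth of n's horizontal projection).

true dip 37°, dip direction 230°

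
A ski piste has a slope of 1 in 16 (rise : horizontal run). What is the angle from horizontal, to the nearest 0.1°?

tan θ = 1/16 = 0.0625
θ = arctan(0.0625) = 3.58°

3.6°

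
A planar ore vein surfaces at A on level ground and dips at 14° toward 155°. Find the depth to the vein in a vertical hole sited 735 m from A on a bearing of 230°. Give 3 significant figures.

47.4 m

The hole lies 75° from the dip direction, so the down-dip offset is 735 × cos 75° = 190.23 m.
Depth = down-dip offset × tan(dip) = 190.23 × tan 14° = 190.23 × 0.2493
Depth = 47.43 m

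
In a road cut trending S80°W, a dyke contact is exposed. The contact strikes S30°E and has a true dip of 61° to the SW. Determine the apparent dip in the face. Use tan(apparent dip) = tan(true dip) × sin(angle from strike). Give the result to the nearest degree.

The section lies 70° from the strike.
tan(apparent dip) = tan 61° · sin 70° = 1.6953
apparent dip = arctan 1.6953 = 59.46°

59°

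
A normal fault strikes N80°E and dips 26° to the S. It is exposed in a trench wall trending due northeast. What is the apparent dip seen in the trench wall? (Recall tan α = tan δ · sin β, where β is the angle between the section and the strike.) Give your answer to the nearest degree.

16°

Angle between strike (N80°E) and section (due northeast): β = 35°.
tan α = tan 26° × sin 35° = 0.4877 × 0.5736 = 0.2798
α = arctan(0.2798) = 15.63°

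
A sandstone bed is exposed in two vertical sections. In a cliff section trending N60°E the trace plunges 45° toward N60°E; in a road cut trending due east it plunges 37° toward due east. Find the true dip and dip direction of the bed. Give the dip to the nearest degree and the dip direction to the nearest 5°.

true dip 46°, dip direction 045°

Each apparent-dip line lies in the plane. As unit vectors (x east, y north, z up), v₁ plunges 45°→N60°E and v₂ plunges 37°→due east.
n = v₁ × v₂ = (0.213, 0.196, 0.282) (taken with n_z > 0).
True dip = arccos(n_z / |n|) = arccos(0.6983) = 45.7°.
The horizontal component of n points toward azimuth atan2(n_x, n_y) = 47°, the dip direction.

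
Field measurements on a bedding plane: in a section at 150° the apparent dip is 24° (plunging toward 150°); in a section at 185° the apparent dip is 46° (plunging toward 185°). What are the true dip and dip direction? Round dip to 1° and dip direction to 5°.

The two traces are lines in the plane: v₁ = (sin 150°·cos 24°, cos 150°·cos 24°, −sin 24°), v₂ = (sin 185°·cos 46°, cos 185°·cos 46°, −sin 46°).
Cross product v₁ × v₂ gives the pole to the plane: n ∝ (-0.288, -0.353, 0.364).
tan δ = √(n_x²+n_y²)/n_z = 0.456/0.364, so δ = 51.4°.
Dip direction = azimuth of (n_x, n_y) = atan2(-0.288, -0.353) = 219°.

true dip 51°, dip direction 220°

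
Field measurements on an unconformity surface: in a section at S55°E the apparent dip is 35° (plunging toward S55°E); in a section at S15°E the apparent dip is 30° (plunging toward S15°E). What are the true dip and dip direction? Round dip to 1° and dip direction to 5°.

Represent each trace as a vector plunging at its apparent dip toward its trend (east-north-up frame): v₁ = (0.671, -0.470, -0.574), v₂ = (0.224, -0.837, -0.500).
The plane normal is n = v₁ × v₂ ∝ (0.245, -0.207, 0.456).
tan δ = √(n_x²+n_y²)/n_z = 0.321/0.456, so δ = 35.1°.
Dip direction = atan2(0.245, -0.207) = 130° (azimuth of n's horizontal projection).

true dip 35°, dip direction 130°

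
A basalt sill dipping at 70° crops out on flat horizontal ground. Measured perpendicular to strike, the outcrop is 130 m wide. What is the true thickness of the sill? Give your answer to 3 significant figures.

122 m

True thickness t = w · sin(dip) = 130 × sin 70°
t = 130 × 0.9397 = 122.160 m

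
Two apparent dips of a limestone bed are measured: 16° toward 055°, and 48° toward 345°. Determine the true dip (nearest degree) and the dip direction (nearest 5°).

Each apparent-dip line lies in the plane. As unit vectors (x east, y north, z up), v₁ plunges 16°→055° and v₂ plunges 48°→345°.
The plane normal is n = v₁ × v₂ ∝ (-0.232, 0.633, 0.604).
tan δ = √(n_x²+n_y²)/n_z = 0.674/0.604, so δ = 48.1°.
The horizontal component of n points toward azimuth atan2(n_x, n_y) = 340°, the dip direction.

true dip 48°, dip direction 340°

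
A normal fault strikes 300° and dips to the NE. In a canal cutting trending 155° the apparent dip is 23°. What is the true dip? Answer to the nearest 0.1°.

The section is 35° from the strike.
tan δ = tan α / sin β = tan 23° / sin 35° = 0.4245 / 0.5736 = 0.7400
δ = arctan(0.7400) = 36.50°

36.5°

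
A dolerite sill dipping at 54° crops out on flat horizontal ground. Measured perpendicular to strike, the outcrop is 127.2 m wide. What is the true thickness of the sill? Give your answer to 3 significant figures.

True thickness t = w · sin(dip) = 127.2 × sin 54°
t = 127.2 × 0.8090 = 102.907 m

103 m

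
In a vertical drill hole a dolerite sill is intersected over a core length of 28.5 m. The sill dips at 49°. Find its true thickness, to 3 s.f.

18.7 m

True thickness t = h · cos(dip) = 28.5 × cos 49°
t = 28.5 × 0.6561 = 18.698 m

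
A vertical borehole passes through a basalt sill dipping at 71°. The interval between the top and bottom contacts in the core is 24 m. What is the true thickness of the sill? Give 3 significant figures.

True thickness t = h · cos(dip) = 24 × cos 71°
t = 24 × 0.3256 = 7.814 m

7.81 m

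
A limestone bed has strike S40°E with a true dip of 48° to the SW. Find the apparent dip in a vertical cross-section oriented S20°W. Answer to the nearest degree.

The section lies 60° from the strike.
tan(apparent dip) = tan 48° · sin 60° = 0.9618
apparent dip = arctan 0.9618 = 43.89°

44°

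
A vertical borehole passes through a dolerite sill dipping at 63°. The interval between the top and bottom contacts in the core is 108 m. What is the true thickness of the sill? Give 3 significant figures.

True thickness t = h · cos(dip) = 108 × cos 63°
t = 108 × 0.4540 = 49.031 m

49.0 m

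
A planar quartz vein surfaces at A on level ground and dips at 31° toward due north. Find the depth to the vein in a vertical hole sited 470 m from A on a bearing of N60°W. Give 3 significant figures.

The hole lies 60° from the dip direction, so the down-dip offset is 470 × cos 60° = 235.00 m.
Depth = down-dip offset × tan(dip) = 235.00 × tan 31° = 235.00 × 0.6009
Depth = 141.20 m

141 m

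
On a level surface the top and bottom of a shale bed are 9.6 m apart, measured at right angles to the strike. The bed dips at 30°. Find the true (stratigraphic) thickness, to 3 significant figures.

4.80 m

True thickness t = w · sin(dip) = 9.6 × sin 30°
t = 9.6 × 0.5000 = 4.800 m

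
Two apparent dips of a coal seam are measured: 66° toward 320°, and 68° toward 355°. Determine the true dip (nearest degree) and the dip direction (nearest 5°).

Represent each trace as a vector plunging at its apparent dip toward its trend (east-north-up frame): v₁ = (-0.261, 0.312, -0.914), v₂ = (-0.033, 0.373, -0.927).
n = v₁ × v₂ = (-0.052, 0.213, 0.087) (taken with n_z > 0).
True dip = arccos(n_z / |n|) = arccos(0.3708) = 68.2°.
Dip direction = atan2(-0.052, 0.213) = 346° (azimuth of n's horizontal projection).

true dip 68°, dip direction 345°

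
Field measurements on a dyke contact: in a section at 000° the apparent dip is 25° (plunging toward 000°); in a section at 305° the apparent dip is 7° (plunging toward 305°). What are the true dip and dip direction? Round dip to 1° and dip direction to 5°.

The two traces are lines in the plane: v₁ = (sin 0°·cos 25°, cos 0°·cos 25°, −sin 25°), v₂ = (sin 305°·cos 7°, cos 305°·cos 7°, −sin 7°).
The plane normal is n = v₁ × v₂ ∝ (0.130, 0.344, 0.737).
Dip δ = arctan(|n_h|/n_z) = arctan(0.367/0.737) = 26.5°.
Dip direction = atan2(0.130, 0.344) = 21° (azimuth of n's horizontal projection).

true dip 27°, dip direction 020°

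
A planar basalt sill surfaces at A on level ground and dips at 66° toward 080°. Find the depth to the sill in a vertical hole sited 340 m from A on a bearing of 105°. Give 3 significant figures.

692 m

The hole lies 25° from the dip direction, so the down-dip offset is 340 × cos 25° = 308.14 m.
Depth = down-dip offset × tan(dip) = 308.14 × tan 66° = 308.14 × 2.2460
Depth = 692.10 m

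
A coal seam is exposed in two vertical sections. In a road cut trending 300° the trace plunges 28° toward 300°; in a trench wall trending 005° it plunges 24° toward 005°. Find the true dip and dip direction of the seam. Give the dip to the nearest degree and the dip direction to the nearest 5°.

true dip 30°, dip direction 325°

The two traces are lines in the plane: v₁ = (sin 300°·cos 28°, cos 300°·cos 28°, −sin 28°), v₂ = (sin 5°·cos 24°, cos 5°·cos 24°, −sin 24°).
n = v₁ × v₂ = (-0.248, 0.348, 0.731) (taken with n_z > 0).
tan δ = √(n_x²+n_y²)/n_z = 0.427/0.731, so δ = 30.3°.
Dip direction = atan2(-0.248, 0.348) = 325° (azimuth of n's horizontal projection).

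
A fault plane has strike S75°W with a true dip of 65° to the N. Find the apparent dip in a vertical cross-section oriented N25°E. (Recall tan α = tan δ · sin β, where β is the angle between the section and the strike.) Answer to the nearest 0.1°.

58.7°

Angle between strike (S75°W) and section (N25°E): β = 50°.
tan(apparent dip) = tan 65° · sin 50° = 1.6428
apparent dip = arctan 1.6428 = 58.67°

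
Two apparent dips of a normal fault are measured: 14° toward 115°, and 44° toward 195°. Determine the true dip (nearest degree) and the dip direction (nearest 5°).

Each apparent-dip line lies in the plane. As unit vectors (x east, y north, z up), v₁ plunges 14°→115° and v₂ plunges 44°→195°.
n = v₁ × v₂ = (-0.117, -0.656, 0.687) (taken with n_z > 0).
True dip = arccos(n_z / |n|) = arccos(0.7181) = 44.1°.
Dip direction = atan2(-0.117, -0.656) = 190° (azimuth of n's horizontal projection).

true dip 44°, dip direction 190°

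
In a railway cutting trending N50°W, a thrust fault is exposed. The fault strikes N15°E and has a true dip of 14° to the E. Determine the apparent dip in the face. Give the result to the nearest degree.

Angle between strike (N15°E) and section (N50°W): β = 65°.
tan(apparent dip) = tan 14° · sin 65° = 0.2260
α = arctan(0.2260) = 12.73°

13°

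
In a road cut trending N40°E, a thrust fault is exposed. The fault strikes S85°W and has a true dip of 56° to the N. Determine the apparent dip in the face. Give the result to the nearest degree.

46°

The section lies 45° from the strike.
tan α = tan 56° × sin 45° = 1.4826 × 0.7071 = 1.0483
α = arctan(1.0483) = 46.35°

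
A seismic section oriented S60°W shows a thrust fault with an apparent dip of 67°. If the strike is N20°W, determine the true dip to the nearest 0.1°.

67.3°

β = acute angle between strike N20°W and section S60°W = 80°.
tan(true dip) = tan 67° / sin 80° = 2.3922
δ = arctan(2.3922) = 67.31°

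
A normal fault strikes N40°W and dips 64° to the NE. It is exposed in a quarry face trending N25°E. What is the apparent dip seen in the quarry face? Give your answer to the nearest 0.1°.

The strike is N40°W and the section trends N25°E; the acute angle between them is β = 65°.
tan α = tan 64° × sin 65° = 2.0503 × 0.9063 = 1.8582
α = arctan(1.8582) = 61.71°

61.7°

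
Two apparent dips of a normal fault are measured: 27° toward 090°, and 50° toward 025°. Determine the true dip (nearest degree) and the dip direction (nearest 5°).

The two traces are lines in the plane: v₁ = (sin 90°·cos 27°, cos 90°·cos 27°, −sin 27°), v₂ = (sin 25°·cos 50°, cos 25°·cos 50°, −sin 50°).
n = v₁ × v₂ = (0.264, 0.559, 0.519) (taken with n_z > 0).
True dip = arccos(n_z / |n|) = arccos(0.6428) = 50.0°.
The horizontal component of n points toward azimuth atan2(n_x, n_y) = 25°, the dip direction.

true dip 50°, dip direction 025°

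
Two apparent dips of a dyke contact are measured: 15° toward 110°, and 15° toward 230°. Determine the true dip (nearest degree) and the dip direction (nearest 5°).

true dip 28°, dip direction 170°

Each apparent-dip line lies in the plane. As unit vectors (x east, y north, z up), v₁ plunges 15°→110° and v₂ plunges 15°→230°.
n = v₁ × v₂ = (0.075, -0.426, 0.808) (taken with n_z > 0).
True dip = arccos(n_z / |n|) = arccos(0.8814) = 28.2°.
Dip direction = atan2(0.075, -0.426) = 170° (azimuth of n's horizontal projection).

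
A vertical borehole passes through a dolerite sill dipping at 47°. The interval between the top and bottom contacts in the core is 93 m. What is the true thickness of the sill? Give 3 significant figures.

True thickness t = h · cos(dip) = 93 × cos 47°
t = 93 × 0.6820 = 63.426 m

63.4 m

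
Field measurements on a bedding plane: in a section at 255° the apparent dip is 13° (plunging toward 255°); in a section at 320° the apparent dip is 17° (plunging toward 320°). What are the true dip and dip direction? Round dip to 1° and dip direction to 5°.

true dip 18°, dip direction 300°

Each apparent-dip line lies in the plane. As unit vectors (x east, y north, z up), v₁ plunges 13°→255° and v₂ plunges 17°→320°.
n = v₁ × v₂ = (-0.239, 0.137, 0.844) (taken with n_z > 0).
True dip = arccos(n_z / |n|) = arccos(0.9508) = 18.0°.
The horizontal component of n points toward azimuth atan2(n_x, n_y) = 300°, the dip direction.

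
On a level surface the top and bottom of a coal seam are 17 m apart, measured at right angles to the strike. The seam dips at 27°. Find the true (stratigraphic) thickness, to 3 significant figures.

7.72 m

True thickness t = w · sin(dip) = 17 × sin 27°
t = 17 × 0.4540 = 7.718 m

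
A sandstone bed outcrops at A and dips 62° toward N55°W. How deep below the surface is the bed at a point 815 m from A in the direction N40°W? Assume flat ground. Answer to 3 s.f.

1480 m

The hole lies 15° from the dip direction, so the down-dip offset is 815 × cos 15° = 787.23 m.
Depth = down-dip offset × tan(dip) = 787.23 × tan 62° = 787.23 × 1.8807
Depth = 1480.56 m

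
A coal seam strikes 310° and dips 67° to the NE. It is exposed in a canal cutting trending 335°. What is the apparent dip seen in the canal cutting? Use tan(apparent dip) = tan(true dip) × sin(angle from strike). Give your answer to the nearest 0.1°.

44.9°

The section lies 25° from the strike.
tan α = tan 67° × sin 25° = 2.3559 × 0.4226 = 0.9956
apparent dip = arctan 0.9956 = 44.87°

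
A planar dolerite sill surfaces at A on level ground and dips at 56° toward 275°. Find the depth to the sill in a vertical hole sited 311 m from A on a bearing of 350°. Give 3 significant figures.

The hole lies 75° from the dip direction, so the down-dip offset is 311 × cos 75° = 80.49 m.
Depth = down-dip offset × tan(dip) = 80.49 × tan 56° = 80.49 × 1.4826
Depth = 119.34 m

119 m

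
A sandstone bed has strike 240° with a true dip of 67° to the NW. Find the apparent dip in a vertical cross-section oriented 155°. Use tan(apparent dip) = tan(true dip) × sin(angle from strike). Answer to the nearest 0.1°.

The section lies 85° from the strike.
tan(apparent dip) = tan 67° · sin 85° = 2.3469
α = arctan(2.3469) = 66.92°

66.9°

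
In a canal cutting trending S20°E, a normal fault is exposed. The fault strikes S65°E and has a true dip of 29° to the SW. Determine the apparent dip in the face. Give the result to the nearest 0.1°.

The section lies 45° from the strike.
tan α = tan 29° × sin 45° = 0.5543 × 0.7071 = 0.3920
apparent dip = arctan 0.3920 = 21.40°

21.4°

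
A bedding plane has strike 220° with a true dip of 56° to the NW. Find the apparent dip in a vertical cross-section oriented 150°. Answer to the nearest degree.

The section lies 70° from the strike.
tan(apparent dip) = tan 56° · sin 70° = 1.3932
α = arctan(1.3932) = 54.33°

54°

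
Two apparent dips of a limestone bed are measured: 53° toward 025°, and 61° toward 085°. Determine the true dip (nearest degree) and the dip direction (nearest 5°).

Each apparent-dip line lies in the plane. As unit vectors (x east, y north, z up), v₁ plunges 53°→025° and v₂ plunges 61°→085°.
Cross product v₁ × v₂ gives the pole to the plane: n ∝ (0.443, 0.163, 0.253).
Dip δ = arctan(|n_h|/n_z) = arctan(0.472/0.253) = 61.9°.
Dip direction = azimuth of (n_x, n_y) = atan2(0.443, 0.163) = 70°.

true dip 62°, dip direction 070°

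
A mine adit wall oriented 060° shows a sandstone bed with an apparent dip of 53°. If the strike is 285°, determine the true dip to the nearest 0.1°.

β = acute angle between strike 285° and section 060° = 45°.
tan(true dip) = tan 53° / sin 45° = 1.8767
δ = arctan(1.8767) = 61.95°

61.9°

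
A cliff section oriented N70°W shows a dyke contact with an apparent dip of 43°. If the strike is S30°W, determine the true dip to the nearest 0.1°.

43.4°

The section is 80° from the strike.
tan δ = tan α / sin β = tan 43° / sin 80° = 0.9325 / 0.9848 = 0.9469
δ = arctan(0.9469) = 43.44°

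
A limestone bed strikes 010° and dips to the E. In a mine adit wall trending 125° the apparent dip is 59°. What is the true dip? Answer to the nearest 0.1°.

61.4°

β = acute angle between strike 010° and section 125° = 65°.
tan δ = tan α / sin β = tan 59° / sin 65° = 1.6643 / 0.9063 = 1.8363
true dip = arctan 1.8363 = 61.43°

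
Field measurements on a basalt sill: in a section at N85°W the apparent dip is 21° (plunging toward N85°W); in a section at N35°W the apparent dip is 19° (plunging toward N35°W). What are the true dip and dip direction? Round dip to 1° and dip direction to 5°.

The two traces are lines in the plane: v₁ = (sin 275°·cos 21°, cos 275°·cos 21°, −sin 21°), v₂ = (sin 325°·cos 19°, cos 325°·cos 19°, −sin 19°).
The plane normal is n = v₁ × v₂ ∝ (-0.251, 0.108, 0.676).
Dip δ = arctan(|n_h|/n_z) = arctan(0.273/0.676) = 22.0°.
Dip direction = azimuth of (n_x, n_y) = atan2(-0.251, 0.108) = 293°.

true dip 22°, dip direction 295°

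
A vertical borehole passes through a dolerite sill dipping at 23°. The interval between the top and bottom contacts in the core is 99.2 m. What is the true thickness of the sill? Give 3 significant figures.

True thickness t = h · cos(dip) = 99.2 × cos 23°
t = 99.2 × 0.9205 = 91.314 m

91.3 m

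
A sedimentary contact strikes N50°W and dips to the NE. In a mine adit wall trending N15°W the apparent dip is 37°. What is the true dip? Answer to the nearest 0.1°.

52.7°

β = acute angle between strike N50°W and section N15°W = 35°.
tan δ = tan α / sin β = tan 37° / sin 35° = 0.7536 / 0.5736 = 1.3138
δ = arctan(1.3138) = 52.72°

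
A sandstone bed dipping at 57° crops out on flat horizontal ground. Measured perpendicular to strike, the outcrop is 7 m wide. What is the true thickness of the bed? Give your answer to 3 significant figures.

5.87 m

True thickness t = w · sin(dip) = 7 × sin 57°
t = 7 × 0.8387 = 5.871 m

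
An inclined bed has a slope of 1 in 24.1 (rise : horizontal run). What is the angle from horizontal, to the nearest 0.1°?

2.4°

tan θ = 1/24.1 = 0.0415
θ = arctan(0.0415) = 2.38°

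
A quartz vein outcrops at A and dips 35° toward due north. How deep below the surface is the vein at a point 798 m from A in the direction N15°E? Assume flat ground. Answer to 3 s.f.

The hole lies 15° from the dip direction, so the down-dip offset is 798 × cos 15° = 770.81 m.
Depth = down-dip offset × tan(dip) = 770.81 × tan 35° = 770.81 × 0.7002
Depth = 539.73 m

540 m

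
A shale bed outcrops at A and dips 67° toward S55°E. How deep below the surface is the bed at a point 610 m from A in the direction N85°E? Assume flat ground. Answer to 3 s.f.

The hole lies 40° from the dip direction, so the down-dip offset is 610 × cos 40° = 467.29 m.
Depth = down-dip offset × tan(dip) = 467.29 × tan 67° = 467.29 × 2.3559
Depth = 1100.86 m

1100 m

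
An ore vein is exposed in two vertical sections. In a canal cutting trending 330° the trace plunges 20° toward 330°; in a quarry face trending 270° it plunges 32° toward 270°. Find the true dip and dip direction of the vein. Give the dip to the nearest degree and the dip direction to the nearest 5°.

true dip 32°, dip direction 275°

The two traces are lines in the plane: v₁ = (sin 330°·cos 20°, cos 330°·cos 20°, −sin 20°), v₂ = (sin 270°·cos 32°, cos 270°·cos 32°, −sin 32°).
n = v₁ × v₂ = (-0.431, 0.041, 0.690) (taken with n_z > 0).
Dip δ = arctan(|n_h|/n_z) = arctan(0.433/0.690) = 32.1°.
Dip direction = atan2(-0.431, 0.041) = 275° (azimuth of n's horizontal projection).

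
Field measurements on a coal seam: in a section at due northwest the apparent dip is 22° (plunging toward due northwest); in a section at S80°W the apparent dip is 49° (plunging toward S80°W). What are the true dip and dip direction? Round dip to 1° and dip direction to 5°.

The two traces are lines in the plane: v₁ = (sin 315°·cos 22°, cos 315°·cos 22°, −sin 22°), v₂ = (sin 260°·cos 49°, cos 260°·cos 49°, −sin 49°).
Cross product v₁ × v₂ gives the pole to the plane: n ∝ (-0.537, -0.253, 0.498).
Dip δ = arctan(|n_h|/n_z) = arctan(0.594/0.498) = 50.0°.
Dip direction = azimuth of (n_x, n_y) = atan2(-0.537, -0.253) = 245°.

true dip 50°, dip direction 245°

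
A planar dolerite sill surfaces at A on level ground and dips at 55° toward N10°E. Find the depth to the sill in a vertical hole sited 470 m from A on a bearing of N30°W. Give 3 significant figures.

514 m

The hole lies 40° from the dip direction, so the down-dip offset is 470 × cos 40° = 360.04 m.
Depth = down-dip offset × tan(dip) = 360.04 × tan 55° = 360.04 × 1.4281
Depth = 514.19 m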